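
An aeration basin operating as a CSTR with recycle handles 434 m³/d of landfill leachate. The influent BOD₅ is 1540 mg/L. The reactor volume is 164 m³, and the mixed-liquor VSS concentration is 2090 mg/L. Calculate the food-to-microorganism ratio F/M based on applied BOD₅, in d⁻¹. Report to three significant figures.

F/M = Q·S₀ / (V·X) = 434 × 1540 / (164.0 × 2090) = 1.950 g BOD₅·(g VSS·d)⁻¹.

F/M ≈ 1.95 d⁻¹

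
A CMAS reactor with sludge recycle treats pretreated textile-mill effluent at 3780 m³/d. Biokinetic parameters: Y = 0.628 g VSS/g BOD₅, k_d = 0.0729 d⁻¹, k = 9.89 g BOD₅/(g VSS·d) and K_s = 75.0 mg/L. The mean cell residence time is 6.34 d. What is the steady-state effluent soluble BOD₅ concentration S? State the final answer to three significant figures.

S ≈ 2.89 mg/L

For a completely mixed reactor with recycle the Lawrence–McCarty relation gives S = K_s·(1 + k_d·θ_c) / [θ_c·(Y·k − k_d) − 1] = 75.0 × (1 + 0.0729 × 6.34) / [6.34 × (0.628 × 9.89 − 0.0729) − 1] = 109.7 / 37.92 = 2.892 mg/L.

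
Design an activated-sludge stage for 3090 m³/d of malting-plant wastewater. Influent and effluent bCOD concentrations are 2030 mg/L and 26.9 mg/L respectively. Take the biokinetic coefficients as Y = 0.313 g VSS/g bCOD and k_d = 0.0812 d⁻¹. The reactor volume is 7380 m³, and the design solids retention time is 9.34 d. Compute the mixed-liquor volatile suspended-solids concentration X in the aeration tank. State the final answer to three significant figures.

X = Y·Q·ΔS·θ_c / [V·(1 + k_d θ_c)] = 0.313 × 3090 × (2030 − 26.9) × 9.34 / [7380 × (1 + 0.0812 × 9.34)] = 1394 mg/L.

X ≈ 1390 mg/L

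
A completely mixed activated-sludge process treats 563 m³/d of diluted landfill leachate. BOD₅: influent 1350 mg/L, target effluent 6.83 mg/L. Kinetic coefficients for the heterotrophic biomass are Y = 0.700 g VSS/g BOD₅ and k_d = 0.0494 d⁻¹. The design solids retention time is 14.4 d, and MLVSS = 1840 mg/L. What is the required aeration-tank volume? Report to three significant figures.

V ≈ 2420 m³

Steady-state biomass mass balance: V·X·(1 + k_d·θ_c) = Y·Q·(S₀ − S)·θ_c, so V = 0.700 × 563 × (1350 − 6.83) × 14.4 / [1840 × (1 + 0.0494 × 14.4)] = 7.62×10^6 / 3149 = 2421 m³.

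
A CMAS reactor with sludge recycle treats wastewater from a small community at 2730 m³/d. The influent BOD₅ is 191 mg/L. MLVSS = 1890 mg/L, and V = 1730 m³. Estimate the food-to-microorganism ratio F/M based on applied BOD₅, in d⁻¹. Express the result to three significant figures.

F/M ≈ 0.159 d⁻¹

Food-to-microorganism ratio F/M = Q S₀ / (V X) = 2730 × 191 / (1730 × 1890) = 0.1595 d⁻¹.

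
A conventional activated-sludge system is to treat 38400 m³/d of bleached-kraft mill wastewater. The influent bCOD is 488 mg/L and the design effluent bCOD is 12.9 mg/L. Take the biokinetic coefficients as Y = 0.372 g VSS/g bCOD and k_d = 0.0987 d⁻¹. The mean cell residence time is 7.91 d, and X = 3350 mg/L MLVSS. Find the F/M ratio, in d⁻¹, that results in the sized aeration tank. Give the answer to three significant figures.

F/M ≈ 0.622 d⁻¹

Steady-state biomass mass balance: V·X·(1 + k_d·θ_c) = Y·Q·(S₀ − S)·θ_c, so V = 0.372 × 38400 × (488 − 12.9) × 7.91 / [3350 × (1 + 0.0987 × 7.91)] = 5.37×10^7 / 5965 = 8999 m³.
Food-to-microorganism ratio F/M = Q S₀ / (V X) = 38400 × 488 / (8999 × 3350) = 0.6216 d⁻¹.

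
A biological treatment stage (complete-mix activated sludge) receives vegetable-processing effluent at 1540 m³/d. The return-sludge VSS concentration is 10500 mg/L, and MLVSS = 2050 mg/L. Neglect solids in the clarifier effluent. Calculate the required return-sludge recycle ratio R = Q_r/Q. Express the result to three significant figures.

R ≈ 0.243

Mass balance around the secondary clarifier (neglecting effluent solids): R = X / (X_r − X) = 2050 / (10500 − 2050) = 0.2426.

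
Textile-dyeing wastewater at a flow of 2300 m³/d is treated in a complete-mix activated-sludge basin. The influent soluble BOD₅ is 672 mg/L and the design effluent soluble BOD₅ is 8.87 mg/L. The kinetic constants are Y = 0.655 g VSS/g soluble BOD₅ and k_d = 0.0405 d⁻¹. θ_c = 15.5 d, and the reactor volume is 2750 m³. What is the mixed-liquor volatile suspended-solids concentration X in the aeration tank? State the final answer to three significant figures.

X ≈ 3460 mg/L

X = Y·Q·ΔS·θ_c / [V·(1 + k_d θ_c)] = 0.655 × 2300 × (672 − 8.87) × 15.5 / [2750 × (1 + 0.0405 × 15.5)] = 3459 mg/L.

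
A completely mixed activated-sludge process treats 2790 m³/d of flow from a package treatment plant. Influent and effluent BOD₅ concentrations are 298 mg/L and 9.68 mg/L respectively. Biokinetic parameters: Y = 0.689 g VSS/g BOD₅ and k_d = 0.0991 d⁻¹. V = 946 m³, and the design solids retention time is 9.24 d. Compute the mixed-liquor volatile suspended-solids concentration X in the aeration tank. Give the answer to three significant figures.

X ≈ 2830 mg/L

From V·X·(1 + k_d·θ_c) = Y·Q·(S₀ − S)·θ_c: X = 0.689 × 2790 × (298 − 9.68) × 9.24 / [946 × (1 + 0.0991 × 9.24)] = 2826 mg/L.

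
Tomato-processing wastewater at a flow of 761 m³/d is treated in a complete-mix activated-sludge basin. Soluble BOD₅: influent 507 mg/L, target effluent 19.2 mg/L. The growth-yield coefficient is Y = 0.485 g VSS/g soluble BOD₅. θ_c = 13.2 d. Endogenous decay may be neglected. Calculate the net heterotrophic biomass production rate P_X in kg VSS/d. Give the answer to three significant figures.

P_X ≈ 180 kg VSS/d

Since k_d ≈ 0, Y_obs = Y = 0.485 g VSS/g soluble BOD₅.
ΔS = 507 − 19.2 = 487.8 mg/L, so the substrate removal rate is 761 × 487.8/1000 = 371.2 kg soluble BOD₅/d.
Net biomass production P_X = Y_obs × Q·(S₀ − S) = 0.4850 × 371.2 = 180.0 kg VSS/d.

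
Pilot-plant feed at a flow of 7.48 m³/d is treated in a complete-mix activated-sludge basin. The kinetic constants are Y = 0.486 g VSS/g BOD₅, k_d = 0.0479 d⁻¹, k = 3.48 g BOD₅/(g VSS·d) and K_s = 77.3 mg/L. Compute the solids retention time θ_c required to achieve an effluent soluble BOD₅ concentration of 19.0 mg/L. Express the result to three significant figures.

From 1/θ_c = Y·k·S/(K_s + S) − k_d: Y·k·S/(K_s+S) = 0.486 × 3.48 × 19.0 / (77.3 + 19.0) = 0.3337 d⁻¹.
1/θ_c = 0.3337 − 0.0479 = 0.2858 d⁻¹, so θ_c = 3.499 d.

θ_c ≈ 3.50 d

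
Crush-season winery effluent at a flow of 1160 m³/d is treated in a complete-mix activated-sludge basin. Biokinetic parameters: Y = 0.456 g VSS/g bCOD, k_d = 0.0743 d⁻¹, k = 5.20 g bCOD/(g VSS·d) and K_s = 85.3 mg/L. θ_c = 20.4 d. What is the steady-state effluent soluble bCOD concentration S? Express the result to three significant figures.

S ≈ 4.68 mg/L

From the Monod/SRT balance for a CMAS, S = K_s·(1+k_d θ_c)/[θ_c·(Y k − k_d) − 1] = 85.3 × (1 + 0.0743 × 20.4) / [20.4 × (0.456 × 5.20 − 0.0743) − 1] = 214.6 / 45.86 = 4.680 mg/L.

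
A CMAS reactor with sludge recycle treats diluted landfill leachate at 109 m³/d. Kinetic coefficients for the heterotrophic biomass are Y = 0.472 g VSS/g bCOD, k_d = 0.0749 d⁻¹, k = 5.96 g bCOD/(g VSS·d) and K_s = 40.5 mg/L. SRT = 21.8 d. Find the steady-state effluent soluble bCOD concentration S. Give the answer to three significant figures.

From the Monod/SRT balance for a CMAS, S = K_s·(1+k_d θ_c)/[θ_c·(Y k − k_d) − 1] = 40.5 × (1 + 0.0749 × 21.8) / [21.8 × (0.472 × 5.96 − 0.0749) − 1] = 106.6 / 58.69 = 1.817 mg/L.

S ≈ 1.82 mg/L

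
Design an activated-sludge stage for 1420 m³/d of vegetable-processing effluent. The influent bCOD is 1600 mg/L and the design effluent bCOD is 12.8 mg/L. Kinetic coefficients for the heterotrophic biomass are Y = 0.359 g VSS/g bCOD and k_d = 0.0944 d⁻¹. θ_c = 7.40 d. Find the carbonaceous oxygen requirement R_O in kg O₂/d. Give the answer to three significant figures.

R_O ≈ 1580 kg O₂/d

Observed yield with endogenous decay: Y_obs = Y / (1 + k_d·θ_c) = 0.359 / (1 + 0.0944 × 7.40) = 0.359 / 1.699 = 0.2114 g VSS/g bCOD.
ΔS = 1600 − 12.8 = 1587 mg/L, so the substrate removal rate is 1420 × 1587/1000 = 2254 kg bCOD/d.
Biomass synthesised: P_X = Y_obs × 2254 = 476.4 kg VSS/d.
R_O = Q·ΔS − 1.42 P_X = 2254 − 676.4 = 1577 kg O₂/d.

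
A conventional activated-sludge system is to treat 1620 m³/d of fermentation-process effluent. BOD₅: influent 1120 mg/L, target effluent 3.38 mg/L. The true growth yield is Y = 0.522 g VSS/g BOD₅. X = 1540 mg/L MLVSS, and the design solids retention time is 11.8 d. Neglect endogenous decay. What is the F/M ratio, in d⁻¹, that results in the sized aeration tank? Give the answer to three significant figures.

F/M ≈ 0.163 d⁻¹

V·X = Y·Q·ΔS·θ_c gives V = 0.522 × 1620 × (1120 − 3.38) × 11.8 / 1540 = 7235 m³.
F/M = applied load / biomass = Q·S₀/(V·X) = 1620 × 1120 / (7235 × 1540) = 0.1628 d⁻¹.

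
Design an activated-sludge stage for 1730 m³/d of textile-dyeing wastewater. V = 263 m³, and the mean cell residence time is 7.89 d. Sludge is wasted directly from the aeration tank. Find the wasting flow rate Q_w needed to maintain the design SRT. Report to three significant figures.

Q_w ≈ 33.3 m³/d

Wasting from the aeration tank: Q_w = V / θ_c = 263.0 / 7.89 = 33.33 m³/d.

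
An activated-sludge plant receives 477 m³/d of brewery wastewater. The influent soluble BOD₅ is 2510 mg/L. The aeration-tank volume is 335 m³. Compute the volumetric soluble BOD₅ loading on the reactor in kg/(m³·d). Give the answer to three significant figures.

L_v ≈ 3.57 kg soluble BOD₅/(m³·d)

L_v = Q S₀ / V = 477 × 2510 × 10⁻³ / 335.0 = 3.574 kg/(m³·d).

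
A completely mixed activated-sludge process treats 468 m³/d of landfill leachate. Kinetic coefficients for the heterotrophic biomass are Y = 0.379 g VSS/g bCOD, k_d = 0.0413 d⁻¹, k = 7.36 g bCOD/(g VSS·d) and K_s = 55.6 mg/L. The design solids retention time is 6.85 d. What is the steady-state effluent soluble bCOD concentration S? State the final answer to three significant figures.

For a completely mixed reactor with recycle the Lawrence–McCarty relation gives S = K_s·(1 + k_d·θ_c) / [θ_c·(Y·k − k_d) − 1] = 55.6 × (1 + 0.0413 × 6.85) / [6.85 × (0.379 × 7.36 − 0.0413) − 1] = 71.33 / 17.82 = 4.002 mg/L.

S ≈ 4.00 mg/L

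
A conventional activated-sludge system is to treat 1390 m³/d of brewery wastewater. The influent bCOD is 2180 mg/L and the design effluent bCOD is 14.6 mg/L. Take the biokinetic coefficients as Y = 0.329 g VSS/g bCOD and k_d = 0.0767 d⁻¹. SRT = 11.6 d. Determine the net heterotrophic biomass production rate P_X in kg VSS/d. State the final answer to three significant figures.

Correct the yield for decay: Y_obs = Y/(1 + k_d θ_c) = 0.329 / (1 + 0.0767 × 11.6) = 0.329 / 1.890 = 0.1741.
Substrate removed = Q·(S₀ − S) = 1390 m³/d × (2180 − 14.6) g/m³ = 3.01×10^6 g/d = 3010 kg/d.
Biomass produced: P_X = Y_obs·Q·ΔS = 0.1741 × 3010 ≈ 524.0 kg VSS/d.

P_X ≈ 524 kg VSS/d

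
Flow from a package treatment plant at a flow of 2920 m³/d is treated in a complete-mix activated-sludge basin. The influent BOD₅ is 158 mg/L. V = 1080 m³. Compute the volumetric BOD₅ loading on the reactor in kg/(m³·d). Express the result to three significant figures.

L_v ≈ 0.427 kg BOD₅/(m³·d)

Volumetric loading L_v = Q·S₀ / V = 2920 × 158 g/m³ / 1080 m³ = 427.2 g/(m³·d) = 0.4272 kg BOD₅/(m³·d).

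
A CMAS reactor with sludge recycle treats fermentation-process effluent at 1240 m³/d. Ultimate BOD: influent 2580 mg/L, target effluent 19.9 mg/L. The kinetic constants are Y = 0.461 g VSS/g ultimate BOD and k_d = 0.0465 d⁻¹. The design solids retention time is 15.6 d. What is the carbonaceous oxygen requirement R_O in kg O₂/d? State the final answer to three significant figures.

Correct the yield for decay: Y_obs = Y/(1 + k_d θ_c) = 0.461 / (1 + 0.0465 × 15.6) = 0.461 / 1.725 = 0.2672.
Q·(S₀ − S) = 1240 × (2580 − 19.9) × 10⁻³ = 3175 kg/d removed.
P_X = Y_obs·Q·(S₀ − S) = 0.2672 × 3175 = 848.2 kg VSS/d.
Carbonaceous O₂ demand = substrate oxidised − cell-mass equivalent = 3175 − 1.42 × 848.2 = 1970 kg O₂/d.

R_O ≈ 1970 kg O₂/d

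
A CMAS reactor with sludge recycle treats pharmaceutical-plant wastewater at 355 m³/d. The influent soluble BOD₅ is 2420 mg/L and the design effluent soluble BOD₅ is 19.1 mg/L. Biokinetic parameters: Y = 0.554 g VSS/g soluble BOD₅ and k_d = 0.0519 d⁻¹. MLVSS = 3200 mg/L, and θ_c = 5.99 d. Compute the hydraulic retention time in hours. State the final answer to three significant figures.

From the SRT design equation V = Y Q (S₀−S) θ_c / [X (1 + k_d θ_c)] = 0.554 × 355 × (2420 − 19.1) × 5.99 / [3200 × (1 + 0.0519 × 5.99)] = 2.83×10^6 / 4195 = 674.3 m³.
Hydraulic retention time τ = V/Q = 674.3 / 355 = 1.899 d = 45.58 h.

τ ≈ 45.6 h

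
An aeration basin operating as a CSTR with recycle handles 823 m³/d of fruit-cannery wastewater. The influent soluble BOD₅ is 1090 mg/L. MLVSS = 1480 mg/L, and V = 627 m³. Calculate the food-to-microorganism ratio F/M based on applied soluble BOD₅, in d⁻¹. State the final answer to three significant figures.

F/M ≈ 0.967 d⁻¹

F/M = Q·S₀ / (V·X) = 823 × 1090 / (627.0 × 1480) = 0.9667 g soluble BOD₅·(g VSS·d)⁻¹.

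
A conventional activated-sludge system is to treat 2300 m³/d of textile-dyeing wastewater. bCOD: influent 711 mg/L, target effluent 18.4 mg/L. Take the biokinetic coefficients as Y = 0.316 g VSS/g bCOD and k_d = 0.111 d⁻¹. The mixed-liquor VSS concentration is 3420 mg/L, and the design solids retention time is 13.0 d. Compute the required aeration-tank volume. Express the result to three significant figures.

V ≈ 783 m³

Steady-state biomass mass balance: V·X·(1 + k_d·θ_c) = Y·Q·(S₀ − S)·θ_c, so V = 0.316 × 2300 × (711 − 18.4) × 13.0 / [3420 × (1 + 0.111 × 13.0)] = 6.54×10^6 / 8355 = 783.2 m³.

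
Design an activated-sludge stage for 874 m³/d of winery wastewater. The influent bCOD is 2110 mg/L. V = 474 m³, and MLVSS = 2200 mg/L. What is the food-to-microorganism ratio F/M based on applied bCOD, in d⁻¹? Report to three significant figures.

F/M = Q·S₀ / (V·X) = 874 × 2110 / (474.0 × 2200) = 1.768 g bCOD·(g VSS·d)⁻¹.

F/M ≈ 1.77 d⁻¹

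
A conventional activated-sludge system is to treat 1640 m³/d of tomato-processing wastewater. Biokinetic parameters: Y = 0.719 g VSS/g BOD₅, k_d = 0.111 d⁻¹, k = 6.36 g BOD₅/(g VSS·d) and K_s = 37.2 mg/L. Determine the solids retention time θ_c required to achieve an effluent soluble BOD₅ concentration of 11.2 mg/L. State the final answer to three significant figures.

At the target effluent, Y k S/(K_s+S) = 0.719×6.36×11.2/48.40 = 1.058 d⁻¹.
Then 1/θ_c = μ − k_d = 1.058 − 0.111 = 0.9472 d⁻¹, giving θ_c = 1.056 d.

θ_c ≈ 1.06 d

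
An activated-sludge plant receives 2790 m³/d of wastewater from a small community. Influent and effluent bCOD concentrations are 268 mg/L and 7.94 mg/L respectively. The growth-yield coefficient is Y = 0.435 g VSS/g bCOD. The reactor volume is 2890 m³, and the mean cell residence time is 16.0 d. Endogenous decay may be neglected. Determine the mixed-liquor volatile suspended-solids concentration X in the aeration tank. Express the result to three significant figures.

From V·X = Y·Q·(S₀ − S)·θ_c (decay neglected): X = 0.435 × 2790 × (268 − 7.94) × 16.0 / 2890 = 1747 mg/L.

X ≈ 1750 mg/L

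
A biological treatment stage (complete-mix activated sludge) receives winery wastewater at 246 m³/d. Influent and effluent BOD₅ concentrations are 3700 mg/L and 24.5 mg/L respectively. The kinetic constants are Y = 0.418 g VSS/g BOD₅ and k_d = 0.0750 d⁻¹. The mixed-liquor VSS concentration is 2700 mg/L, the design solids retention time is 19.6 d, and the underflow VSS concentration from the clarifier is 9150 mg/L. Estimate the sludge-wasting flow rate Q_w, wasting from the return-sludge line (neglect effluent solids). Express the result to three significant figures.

Q_w ≈ 16.7 m³/d

Steady-state biomass mass balance: V·X·(1 + k_d·θ_c) = Y·Q·(S₀ − S)·θ_c, so V = 0.418 × 246 × (3700 − 24.5) × 19.6 / [2700 × (1 + 0.0750 × 19.6)] = 7.41×10^6 / 6669 = 1111 m³.
θ_c = V·X/(Q_w·X_r) when wasting from the recycle, so Q_w = V·X/(θ_c·X_r) = 1111 × 2700 / (19.6 × 9150) = 16.72 m³/d.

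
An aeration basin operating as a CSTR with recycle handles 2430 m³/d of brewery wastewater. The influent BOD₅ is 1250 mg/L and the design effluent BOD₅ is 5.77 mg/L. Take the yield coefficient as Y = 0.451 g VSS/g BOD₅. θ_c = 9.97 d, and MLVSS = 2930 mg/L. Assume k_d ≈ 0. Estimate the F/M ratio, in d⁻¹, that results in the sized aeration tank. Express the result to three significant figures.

F/M ≈ 0.223 d⁻¹

V·X = Y·Q·ΔS·θ_c gives V = 0.451 × 2430 × (1250 − 5.77) × 9.97 / 2930 = 4640 m³.
F/M = applied load / biomass = Q·S₀/(V·X) = 2430 × 1250 / (4640 × 2930) = 0.2234 d⁻¹.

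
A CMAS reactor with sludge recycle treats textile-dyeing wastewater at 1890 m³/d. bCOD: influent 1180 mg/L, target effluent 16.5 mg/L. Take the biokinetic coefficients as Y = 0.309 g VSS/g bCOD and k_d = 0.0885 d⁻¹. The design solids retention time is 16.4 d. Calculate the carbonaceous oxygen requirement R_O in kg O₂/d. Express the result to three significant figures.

R_O ≈ 1810 kg O₂/d

Correct the yield for decay: Y_obs = Y/(1 + k_d θ_c) = 0.309 / (1 + 0.0885 × 16.4) = 0.309 / 2.451 = 0.1261.
Mass of bCOD removed per day: Q(S₀ − S) = 1890 × 1164 g/m³ = 2199 kg/d.
Net sludge production P_X = 0.1261 × 2199 = 277.2 kg VSS/d.
R_O = Q·ΔS − 1.42 P_X = 2199 − 393.6 = 1805 kg O₂/d.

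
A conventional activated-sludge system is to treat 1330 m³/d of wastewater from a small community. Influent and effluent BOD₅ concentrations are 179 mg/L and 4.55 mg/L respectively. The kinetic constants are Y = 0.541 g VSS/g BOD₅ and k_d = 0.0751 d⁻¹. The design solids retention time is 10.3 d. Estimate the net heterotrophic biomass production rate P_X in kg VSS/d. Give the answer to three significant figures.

Correct the yield for decay: Y_obs = Y/(1 + k_d θ_c) = 0.541 / (1 + 0.0751 × 10.3) = 0.541 / 1.774 = 0.3050.
ΔS = 179 − 4.55 = 174.4 mg/L, so the substrate removal rate is 1330 × 174.4/1000 = 232.0 kg BOD₅/d.
Biomass produced: P_X = Y_obs·Q·ΔS = 0.3050 × 232.0 ≈ 70.78 kg VSS/d.

P_X ≈ 70.8 kg VSS/d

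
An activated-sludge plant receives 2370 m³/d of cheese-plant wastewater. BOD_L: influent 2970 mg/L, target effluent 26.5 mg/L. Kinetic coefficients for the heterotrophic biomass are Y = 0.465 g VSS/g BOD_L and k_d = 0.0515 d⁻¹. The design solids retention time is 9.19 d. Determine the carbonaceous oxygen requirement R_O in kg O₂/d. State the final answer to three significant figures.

Observed yield with endogenous decay: Y_obs = Y / (1 + k_d·θ_c) = 0.465 / (1 + 0.0515 × 9.19) = 0.465 / 1.473 = 0.3156 g VSS/g BOD_L.
Mass of BOD_L removed per day: Q(S₀ − S) = 2370 × 2944 g/m³ = 6976 kg/d.
P_X = Y_obs·Q·(S₀ − S) = 0.3156 × 6976 = 2202 kg VSS/d.
R_O = Q·ΔS − 1.42 P_X = 6976 − 3127 = 3850 kg O₂/d.

R_O ≈ 3850 kg O₂/d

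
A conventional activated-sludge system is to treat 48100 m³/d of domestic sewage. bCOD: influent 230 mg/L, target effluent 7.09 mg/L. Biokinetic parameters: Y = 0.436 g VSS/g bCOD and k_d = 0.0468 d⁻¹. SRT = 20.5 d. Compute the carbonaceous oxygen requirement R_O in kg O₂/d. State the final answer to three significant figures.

R_O ≈ 7330 kg O₂/d

Y_obs = Y / (1 + k_d θ_c) = 0.436 / (1 + 0.0468 × 20.5) = 0.436 / 1.959 = 0.2225.
Substrate removed = Q·(S₀ − S) = 48100 m³/d × (230 − 7.09) g/m³ = 1.07×10^7 g/d = 10722 kg/d.
P_X = Y_obs·Q·(S₀ − S) = 0.2225 × 10722 = 2386 kg VSS/d.
R_O = Q·(S₀ − S) − 1.42·P_X = 10722 − 1.42 × 2386 = 7334 kg O₂/d.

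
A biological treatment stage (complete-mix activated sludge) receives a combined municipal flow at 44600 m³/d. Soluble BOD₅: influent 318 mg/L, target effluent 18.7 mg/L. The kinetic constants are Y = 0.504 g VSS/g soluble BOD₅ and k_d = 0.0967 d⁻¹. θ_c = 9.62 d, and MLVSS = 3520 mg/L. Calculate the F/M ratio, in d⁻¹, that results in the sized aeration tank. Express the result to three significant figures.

F/M ≈ 0.423 d⁻¹

Rearranging the biomass balance for a CMAS with decay, V = Y·Q·ΔS·θ_c / [X·(1+k_d θ_c)] = 0.504 × 44600 × (318 − 18.7) × 9.62 / [3520 × (1 + 0.0967 × 9.62)] = 6.47×10^7 / 6794 = 9526 m³.
F/M = Q·S₀ / (V·X) = 44600 × 318 / (9526 × 3520) = 0.4230 g soluble BOD₅·(g VSS·d)⁻¹.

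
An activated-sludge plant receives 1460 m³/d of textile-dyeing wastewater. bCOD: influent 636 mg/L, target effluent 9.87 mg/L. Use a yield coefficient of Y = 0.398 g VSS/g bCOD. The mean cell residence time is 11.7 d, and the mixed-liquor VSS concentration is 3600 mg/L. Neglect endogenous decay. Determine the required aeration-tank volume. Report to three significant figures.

Biomass mass balance (decay neglected): V·X = Y·Q·(S₀ − S)·θ_c, so V = 0.398 × 1460 × (636 − 9.87) × 11.7 / 3600 = 1182 m³.

V ≈ 1180 m³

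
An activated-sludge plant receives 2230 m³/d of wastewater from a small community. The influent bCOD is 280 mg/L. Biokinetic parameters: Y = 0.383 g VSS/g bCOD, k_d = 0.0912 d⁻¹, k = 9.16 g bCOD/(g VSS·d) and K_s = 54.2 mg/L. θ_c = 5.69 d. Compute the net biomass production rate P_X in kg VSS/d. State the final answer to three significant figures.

P_X ≈ 155 kg VSS/d

For a completely mixed reactor with recycle the Lawrence–McCarty relation gives S = K_s·(1 + k_d·θ_c) / [θ_c·(Y·k − k_d) − 1] = 54.2 × (1 + 0.0912 × 5.69) / [5.69 × (0.383 × 9.16 − 0.0912) − 1] = 82.33 / 18.44 = 4.464 mg/L.
The observed yield is Y_obs = Y/(1 + k_d·θ_c) = 0.383 / (1 + 0.0912 × 5.69) = 0.383 / 1.519 = 0.2522 g VSS per g bCOD removed.
Mass of bCOD removed per day: Q(S₀ − S) = 2230 × 275.5 g/m³ = 614.5 kg/d.
So the net sludge growth is P_X = 0.2522 × 614.5 = 154.9 kg VSS/d.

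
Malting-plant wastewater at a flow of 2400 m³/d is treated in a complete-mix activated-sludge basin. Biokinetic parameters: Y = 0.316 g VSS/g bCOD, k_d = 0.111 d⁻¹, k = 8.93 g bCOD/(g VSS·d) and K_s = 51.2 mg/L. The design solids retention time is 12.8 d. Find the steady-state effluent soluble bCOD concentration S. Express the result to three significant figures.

S ≈ 3.68 mg/L

For a completely mixed reactor with recycle the Lawrence–McCarty relation gives S = K_s·(1 + k_d·θ_c) / [θ_c·(Y·k − k_d) − 1] = 51.2 × (1 + 0.111 × 12.8) / [12.8 × (0.316 × 8.93 − 0.111) − 1] = 123.9 / 33.70 = 3.678 mg/L.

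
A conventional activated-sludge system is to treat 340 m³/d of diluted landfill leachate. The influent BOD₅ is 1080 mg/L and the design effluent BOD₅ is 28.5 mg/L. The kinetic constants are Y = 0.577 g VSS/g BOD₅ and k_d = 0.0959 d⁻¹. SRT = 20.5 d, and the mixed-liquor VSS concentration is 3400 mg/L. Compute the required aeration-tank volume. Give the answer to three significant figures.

V ≈ 419 m³

Steady-state biomass mass balance: V·X·(1 + k_d·θ_c) = Y·Q·(S₀ − S)·θ_c, so V = 0.577 × 340 × (1080 − 28.5) × 20.5 / [3400 × (1 + 0.0959 × 20.5)] = 4.23×10^6 / 10084 = 419.3 m³.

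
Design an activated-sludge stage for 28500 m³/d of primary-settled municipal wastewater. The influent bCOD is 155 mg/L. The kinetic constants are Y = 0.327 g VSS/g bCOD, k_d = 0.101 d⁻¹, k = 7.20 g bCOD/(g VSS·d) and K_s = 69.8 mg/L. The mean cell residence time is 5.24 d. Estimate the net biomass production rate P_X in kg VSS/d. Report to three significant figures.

P_X ≈ 884 kg VSS/d

For a completely mixed reactor with recycle the Lawrence–McCarty relation gives S = K_s·(1 + k_d·θ_c) / [θ_c·(Y·k − k_d) − 1] = 69.8 × (1 + 0.101 × 5.24) / [5.24 × (0.327 × 7.20 − 0.101) − 1] = 106.7 / 10.81 = 9.876 mg/L.
Observed yield with endogenous decay: Y_obs = Y / (1 + k_d·θ_c) = 0.327 / (1 + 0.101 × 5.24) = 0.327 / 1.529 = 0.2138 g VSS/g bCOD.
Q·(S₀ − S) = 28500 × (155 − 9.88) × 10⁻³ = 4136 kg/d removed.
Net biomass production P_X = Y_obs × Q·(S₀ − S) = 0.2138 × 4136 = 884.4 kg VSS/d.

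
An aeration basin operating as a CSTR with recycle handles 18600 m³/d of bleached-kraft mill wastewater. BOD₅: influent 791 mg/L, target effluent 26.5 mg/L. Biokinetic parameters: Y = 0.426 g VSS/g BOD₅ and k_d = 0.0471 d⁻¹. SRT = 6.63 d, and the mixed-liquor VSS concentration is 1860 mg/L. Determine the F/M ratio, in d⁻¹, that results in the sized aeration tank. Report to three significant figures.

F/M ≈ 0.481 d⁻¹

Rearranging the biomass balance for a CMAS with decay, V = Y·Q·ΔS·θ_c / [X·(1+k_d θ_c)] = 0.426 × 18600 × (791 − 26.5) × 6.63 / [1860 × (1 + 0.0471 × 6.63)] = 4.02×10^7 / 2441 = 16454 m³.
Food-to-microorganism ratio F/M = Q S₀ / (V X) = 18600 × 791 / (16454 × 1860) = 0.4807 d⁻¹.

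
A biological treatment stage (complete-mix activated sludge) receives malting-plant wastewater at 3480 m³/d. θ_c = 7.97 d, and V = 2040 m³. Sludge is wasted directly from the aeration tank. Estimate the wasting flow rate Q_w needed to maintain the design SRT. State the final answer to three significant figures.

Q_w ≈ 256 m³/d

For wasting at MLVSS concentration, Q_w = V/θ_c = 2040/7.97 = 256.0 m³/d.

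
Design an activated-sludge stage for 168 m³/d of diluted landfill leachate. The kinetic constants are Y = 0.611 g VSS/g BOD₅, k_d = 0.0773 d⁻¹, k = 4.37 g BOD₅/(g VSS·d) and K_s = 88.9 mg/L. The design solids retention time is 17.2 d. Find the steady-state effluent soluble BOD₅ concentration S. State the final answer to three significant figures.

From the Monod/SRT balance for a CMAS, S = K_s·(1+k_d θ_c)/[θ_c·(Y k − k_d) − 1] = 88.9 × (1 + 0.0773 × 17.2) / [17.2 × (0.611 × 4.37 − 0.0773) − 1] = 207.1 / 43.60 = 4.750 mg/L.

S ≈ 4.75 mg/L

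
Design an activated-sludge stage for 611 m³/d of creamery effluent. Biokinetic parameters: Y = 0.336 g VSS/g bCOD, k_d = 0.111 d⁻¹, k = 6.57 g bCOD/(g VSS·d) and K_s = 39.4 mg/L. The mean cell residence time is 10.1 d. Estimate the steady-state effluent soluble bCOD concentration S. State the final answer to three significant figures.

S ≈ 4.14 mg/L

For a completely mixed reactor with recycle the Lawrence–McCarty relation gives S = K_s·(1 + k_d·θ_c) / [θ_c·(Y·k − k_d) − 1] = 39.4 × (1 + 0.111 × 10.1) / [10.1 × (0.336 × 6.57 − 0.111) − 1] = 83.57 / 20.17 = 4.142 mg/L.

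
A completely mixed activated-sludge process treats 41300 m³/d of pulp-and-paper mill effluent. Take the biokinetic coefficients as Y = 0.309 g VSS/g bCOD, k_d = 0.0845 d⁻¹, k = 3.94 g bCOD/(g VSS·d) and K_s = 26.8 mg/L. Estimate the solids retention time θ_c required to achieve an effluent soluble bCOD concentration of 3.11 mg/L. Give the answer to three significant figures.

Specific growth rate at S = 3.11 mg/L: μ = YkS/(K_s+S) = 0.309·3.94·3.11/(26.8+3.11) = 0.1266 d⁻¹.
θ_c = 1/(μ − k_d) = 1/(0.1266 − 0.0845) = 1/0.04209 = 23.76 d.

θ_c ≈ 23.8 d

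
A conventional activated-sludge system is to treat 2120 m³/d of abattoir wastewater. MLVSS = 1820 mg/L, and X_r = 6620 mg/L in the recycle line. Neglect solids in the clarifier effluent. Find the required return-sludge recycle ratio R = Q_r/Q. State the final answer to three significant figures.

Solids balance on the clarifier gives (1+R)X = R·X_r, so R = X/(X_r − X) = 1820 / (6620 − 1820) = 0.3792.

R ≈ 0.379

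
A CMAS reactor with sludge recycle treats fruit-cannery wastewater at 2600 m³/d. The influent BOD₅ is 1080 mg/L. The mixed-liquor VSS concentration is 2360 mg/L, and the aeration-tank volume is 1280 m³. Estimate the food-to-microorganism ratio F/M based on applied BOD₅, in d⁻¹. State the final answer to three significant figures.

F/M ≈ 0.930 d⁻¹

F/M = Q·S₀ / (V·X) = 2600 × 1080 / (1280 × 2360) = 0.9296 g BOD₅·(g VSS·d)⁻¹.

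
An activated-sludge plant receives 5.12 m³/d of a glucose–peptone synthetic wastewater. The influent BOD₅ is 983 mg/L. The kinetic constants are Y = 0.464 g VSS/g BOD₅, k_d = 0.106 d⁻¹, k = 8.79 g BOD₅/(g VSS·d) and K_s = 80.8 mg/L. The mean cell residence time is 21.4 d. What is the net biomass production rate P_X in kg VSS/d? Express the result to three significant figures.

From the Monod/SRT balance for a CMAS, S = K_s·(1+k_d θ_c)/[θ_c·(Y k − k_d) − 1] = 80.8 × (1 + 0.106 × 21.4) / [21.4 × (0.464 × 8.79 − 0.106) − 1] = 264.1 / 84.01 = 3.143 mg/L.
The observed yield is Y_obs = Y/(1 + k_d·θ_c) = 0.464 / (1 + 0.106 × 21.4) = 0.464 / 3.268 = 0.1420 g VSS per g BOD₅ removed.
Mass of BOD₅ removed per day: Q(S₀ − S) = 5.12 × 979.9 g/m³ = 5.017 kg/d.
So the net sludge growth is P_X = 0.1420 × 5.017 = 0.7122 kg VSS/d.

P_X ≈ 0.712 kg VSS/d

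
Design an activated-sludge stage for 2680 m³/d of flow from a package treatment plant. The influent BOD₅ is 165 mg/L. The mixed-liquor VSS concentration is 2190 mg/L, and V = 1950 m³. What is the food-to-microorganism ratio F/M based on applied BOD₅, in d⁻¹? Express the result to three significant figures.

F/M ≈ 0.104 d⁻¹

F/M = applied load / biomass = Q·S₀/(V·X) = 2680 × 165 / (1950 × 2190) = 0.1035 d⁻¹.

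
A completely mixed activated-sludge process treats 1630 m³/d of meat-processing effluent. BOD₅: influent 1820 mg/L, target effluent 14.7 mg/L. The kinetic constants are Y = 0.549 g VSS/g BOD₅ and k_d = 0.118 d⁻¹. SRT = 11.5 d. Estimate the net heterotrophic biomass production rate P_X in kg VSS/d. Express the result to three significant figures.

Correct the yield for decay: Y_obs = Y/(1 + k_d θ_c) = 0.549 / (1 + 0.118 × 11.5) = 0.549 / 2.357 = 0.2329.
Mass of BOD₅ removed per day: Q(S₀ − S) = 1630 × 1805 g/m³ = 2943 kg/d.
So the net sludge growth is P_X = 0.2329 × 2943 = 685.4 kg VSS/d.

P_X ≈ 685 kg VSS/d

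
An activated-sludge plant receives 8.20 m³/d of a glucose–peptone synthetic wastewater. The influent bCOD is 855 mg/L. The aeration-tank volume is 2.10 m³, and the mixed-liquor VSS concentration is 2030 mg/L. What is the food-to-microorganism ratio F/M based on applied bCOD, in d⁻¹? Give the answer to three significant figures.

F/M ≈ 1.64 d⁻¹

F/M = applied load / biomass = Q·S₀/(V·X) = 8.20 × 855 / (2.100 × 2030) = 1.645 d⁻¹.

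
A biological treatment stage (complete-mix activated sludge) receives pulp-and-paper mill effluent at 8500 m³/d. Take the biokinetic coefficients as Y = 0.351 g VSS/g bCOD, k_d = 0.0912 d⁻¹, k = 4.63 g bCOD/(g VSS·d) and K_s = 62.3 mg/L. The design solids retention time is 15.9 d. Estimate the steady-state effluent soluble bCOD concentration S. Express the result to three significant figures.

For a completely mixed reactor with recycle the Lawrence–McCarty relation gives S = K_s·(1 + k_d·θ_c) / [θ_c·(Y·k − k_d) − 1] = 62.3 × (1 + 0.0912 × 15.9) / [15.9 × (0.351 × 4.63 − 0.0912) − 1] = 152.6 / 23.39 = 6.526 mg/L.

S ≈ 6.53 mg/L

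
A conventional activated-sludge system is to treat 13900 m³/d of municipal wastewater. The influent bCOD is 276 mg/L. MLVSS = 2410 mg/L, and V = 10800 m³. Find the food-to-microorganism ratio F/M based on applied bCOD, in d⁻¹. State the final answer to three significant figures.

Food-to-microorganism ratio F/M = Q S₀ / (V X) = 13900 × 276 / (10800 × 2410) = 0.1474 d⁻¹.

F/M ≈ 0.147 d⁻¹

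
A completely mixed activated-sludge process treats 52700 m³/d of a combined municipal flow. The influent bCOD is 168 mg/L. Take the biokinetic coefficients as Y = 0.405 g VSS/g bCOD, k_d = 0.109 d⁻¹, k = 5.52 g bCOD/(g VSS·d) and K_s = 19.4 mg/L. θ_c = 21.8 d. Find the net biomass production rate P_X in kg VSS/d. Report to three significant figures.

P_X ≈ 1050 kg VSS/d

Effluent substrate depends only on kinetics and SRT: S = K_s(1 + k_d θ_c) / [θ_c(Yk − k_d) − 1] = 19.4 × (1 + 0.109 × 21.8) / [21.8 × (0.405 × 5.52 − 0.109) − 1] = 65.50 / 45.36 = 1.444 mg/L.
Y_obs = Y / (1 + k_d θ_c) = 0.405 / (1 + 0.109 × 21.8) = 0.405 / 3.376 = 0.1200.
Q·(S₀ − S) = 52700 × (168 − 1.44) × 10⁻³ = 8778 kg/d removed.
Biomass produced: P_X = Y_obs·Q·ΔS = 0.1200 × 8778 ≈ 1053 kg VSS/d.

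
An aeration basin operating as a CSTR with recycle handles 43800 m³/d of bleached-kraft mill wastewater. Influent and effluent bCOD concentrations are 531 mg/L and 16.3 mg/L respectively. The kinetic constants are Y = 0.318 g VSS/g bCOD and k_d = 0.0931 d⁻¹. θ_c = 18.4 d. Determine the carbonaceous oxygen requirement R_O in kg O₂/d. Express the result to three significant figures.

Observed yield with endogenous decay: Y_obs = Y / (1 + k_d·θ_c) = 0.318 / (1 + 0.0931 × 18.4) = 0.318 / 2.713 = 0.1172 g VSS/g bCOD.
Mass of bCOD removed per day: Q(S₀ − S) = 43800 × 514.7 g/m³ = 22544 kg/d.
Biomass synthesised: P_X = Y_obs × 22544 = 2642 kg VSS/d.
Carbonaceous O₂ demand = substrate oxidised − cell-mass equivalent = 22544 − 1.42 × 2642 = 18792 kg O₂/d.

R_O ≈ 18800 kg O₂/d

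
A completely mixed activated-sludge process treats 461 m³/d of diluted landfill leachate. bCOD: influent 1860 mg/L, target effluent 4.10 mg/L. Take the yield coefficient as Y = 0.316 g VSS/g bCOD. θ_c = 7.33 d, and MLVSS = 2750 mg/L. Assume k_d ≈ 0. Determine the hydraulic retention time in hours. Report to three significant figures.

τ ≈ 37.5 h

V·X = Y·Q·ΔS·θ_c gives V = 0.316 × 461 × (1860 − 4.10) × 7.33 / 2750 = 720.6 m³.
τ = V/Q = 720.6/461 = 1.563 d, or 37.52 h.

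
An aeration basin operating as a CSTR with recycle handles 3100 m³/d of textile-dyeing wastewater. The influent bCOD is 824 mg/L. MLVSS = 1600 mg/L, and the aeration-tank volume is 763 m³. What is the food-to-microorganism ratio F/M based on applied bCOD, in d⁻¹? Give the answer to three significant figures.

F/M = Q·S₀ / (V·X) = 3100 × 824 / (763.0 × 1600) = 2.092 g bCOD·(g VSS·d)⁻¹.

F/M ≈ 2.09 d⁻¹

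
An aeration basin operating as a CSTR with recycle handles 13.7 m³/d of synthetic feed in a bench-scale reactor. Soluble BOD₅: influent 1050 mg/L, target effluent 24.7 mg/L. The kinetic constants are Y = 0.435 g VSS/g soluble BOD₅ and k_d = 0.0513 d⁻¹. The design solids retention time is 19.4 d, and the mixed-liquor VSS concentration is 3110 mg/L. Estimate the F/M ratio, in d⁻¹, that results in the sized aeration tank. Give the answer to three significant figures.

Rearranging the biomass balance for a CMAS with decay, V = Y·Q·ΔS·θ_c / [X·(1+k_d θ_c)] = 0.435 × 13.7 × (1050 − 24.7) × 19.4 / [3110 × (1 + 0.0513 × 19.4)] = 1.19×10^5 / 6205 = 19.10 m³.
F/M = applied load / biomass = Q·S₀/(V·X) = 13.7 × 1050 / (19.10 × 3110) = 0.2421 d⁻¹.

F/M ≈ 0.242 d⁻¹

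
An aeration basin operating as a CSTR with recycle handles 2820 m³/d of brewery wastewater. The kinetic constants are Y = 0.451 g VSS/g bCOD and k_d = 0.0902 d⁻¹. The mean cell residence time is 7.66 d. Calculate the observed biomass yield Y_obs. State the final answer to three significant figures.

Y_obs ≈ 0.267 g VSS/g bCOD

Correct the yield for decay: Y_obs = Y/(1 + k_d θ_c) = 0.451 / (1 + 0.0902 × 7.66) = 0.451 / 1.691 = 0.2667.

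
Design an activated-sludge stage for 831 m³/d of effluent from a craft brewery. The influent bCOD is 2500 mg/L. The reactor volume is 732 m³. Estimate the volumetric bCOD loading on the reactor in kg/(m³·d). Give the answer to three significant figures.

L_v ≈ 2.84 kg bCOD/(m³·d)

Applied bCOD load per unit volume = Q·S₀/V = (831 × 2500/1000)/732.0 = 2.838 kg bCOD·m⁻³·d⁻¹.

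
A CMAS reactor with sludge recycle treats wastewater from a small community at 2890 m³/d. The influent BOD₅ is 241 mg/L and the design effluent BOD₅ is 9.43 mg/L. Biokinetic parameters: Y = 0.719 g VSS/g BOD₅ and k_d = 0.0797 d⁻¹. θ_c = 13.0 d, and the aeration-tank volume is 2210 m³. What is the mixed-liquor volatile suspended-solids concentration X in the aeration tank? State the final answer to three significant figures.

X ≈ 1390 mg/L

Solving the biomass balance for X: X = Y Q (S₀−S) θ_c / [V (1+k_d θ_c)] = 0.719 × 2890 × (241 − 9.43) × 13.0 / [2210 × (1 + 0.0797 × 13.0)] = 1390 mg/L.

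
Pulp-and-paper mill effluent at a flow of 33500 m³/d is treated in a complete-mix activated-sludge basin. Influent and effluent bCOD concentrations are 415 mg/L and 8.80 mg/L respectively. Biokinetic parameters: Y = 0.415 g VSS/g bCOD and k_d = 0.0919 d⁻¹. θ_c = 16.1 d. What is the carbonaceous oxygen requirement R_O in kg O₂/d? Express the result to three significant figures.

R_O ≈ 10400 kg O₂/d

Observed yield with endogenous decay: Y_obs = Y / (1 + k_d·θ_c) = 0.415 / (1 + 0.0919 × 16.1) = 0.415 / 2.480 = 0.1674 g VSS/g bCOD.
Q·(S₀ − S) = 33500 × (415 − 8.80) × 10⁻³ = 13608 kg/d removed.
P_X = Y_obs·Q·(S₀ − S) = 0.1674 × 13608 = 2277 kg VSS/d.
R_O = Q·ΔS − 1.42 P_X = 13608 − 3234 = 10374 kg O₂/d.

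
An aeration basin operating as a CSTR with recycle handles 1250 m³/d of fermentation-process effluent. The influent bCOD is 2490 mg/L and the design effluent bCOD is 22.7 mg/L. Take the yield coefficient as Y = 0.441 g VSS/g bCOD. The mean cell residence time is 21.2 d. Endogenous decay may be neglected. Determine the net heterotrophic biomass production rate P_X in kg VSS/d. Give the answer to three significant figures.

No decay correction is needed, so Y_obs = Y = 0.441.
Substrate removed = Q·(S₀ − S) = 1250 m³/d × (2490 − 22.7) g/m³ = 3.08×10^6 g/d = 3084 kg/d.
So the net sludge growth is P_X = 0.4410 × 3084 = 1360 kg VSS/d.

P_X ≈ 1360 kg VSS/d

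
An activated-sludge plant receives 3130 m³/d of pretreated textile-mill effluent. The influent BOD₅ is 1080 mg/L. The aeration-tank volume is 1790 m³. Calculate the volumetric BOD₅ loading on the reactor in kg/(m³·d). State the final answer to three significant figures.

Applied BOD₅ load per unit volume = Q·S₀/V = (3130 × 1080/1000)/1790 = 1.888 kg BOD₅·m⁻³·d⁻¹.

L_v ≈ 1.89 kg BOD₅/(m³·d)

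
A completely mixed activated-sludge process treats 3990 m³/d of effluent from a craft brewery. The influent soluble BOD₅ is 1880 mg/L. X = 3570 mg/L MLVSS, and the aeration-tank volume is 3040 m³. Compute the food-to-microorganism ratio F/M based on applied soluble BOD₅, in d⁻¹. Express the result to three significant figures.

F/M ≈ 0.691 d⁻¹

Food-to-microorganism ratio F/M = Q S₀ / (V X) = 3990 × 1880 / (3040 × 3570) = 0.6912 d⁻¹.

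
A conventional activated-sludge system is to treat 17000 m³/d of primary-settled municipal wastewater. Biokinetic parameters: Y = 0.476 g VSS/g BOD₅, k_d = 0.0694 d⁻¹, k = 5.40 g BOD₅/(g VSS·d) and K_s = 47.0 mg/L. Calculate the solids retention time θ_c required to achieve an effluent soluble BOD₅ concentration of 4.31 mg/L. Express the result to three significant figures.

At the target effluent, Y k S/(K_s+S) = 0.476×5.40×4.31/51.31 = 0.2159 d⁻¹.
Then 1/θ_c = μ − k_d = 0.2159 − 0.0694 = 0.1465 d⁻¹, giving θ_c = 6.825 d.

θ_c ≈ 6.83 d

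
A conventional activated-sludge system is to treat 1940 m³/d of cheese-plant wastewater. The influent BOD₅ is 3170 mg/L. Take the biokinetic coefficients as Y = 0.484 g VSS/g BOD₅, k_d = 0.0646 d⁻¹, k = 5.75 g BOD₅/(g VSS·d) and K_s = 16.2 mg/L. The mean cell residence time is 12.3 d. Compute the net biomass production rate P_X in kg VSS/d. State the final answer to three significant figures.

From the Monod/SRT balance for a CMAS, S = K_s·(1+k_d θ_c)/[θ_c·(Y k − k_d) − 1] = 16.2 × (1 + 0.0646 × 12.3) / [12.3 × (0.484 × 5.75 − 0.0646) − 1] = 29.07 / 32.44 = 0.8963 mg/L.
The observed yield is Y_obs = Y/(1 + k_d·θ_c) = 0.484 / (1 + 0.0646 × 12.3) = 0.484 / 1.795 = 0.2697 g VSS per g BOD₅ removed.
Mass of BOD₅ removed per day: Q(S₀ − S) = 1940 × 3169 g/m³ = 6148 kg/d.
So the net sludge growth is P_X = 0.2697 × 6148 = 1658 kg VSS/d.

P_X ≈ 1660 kg VSS/d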